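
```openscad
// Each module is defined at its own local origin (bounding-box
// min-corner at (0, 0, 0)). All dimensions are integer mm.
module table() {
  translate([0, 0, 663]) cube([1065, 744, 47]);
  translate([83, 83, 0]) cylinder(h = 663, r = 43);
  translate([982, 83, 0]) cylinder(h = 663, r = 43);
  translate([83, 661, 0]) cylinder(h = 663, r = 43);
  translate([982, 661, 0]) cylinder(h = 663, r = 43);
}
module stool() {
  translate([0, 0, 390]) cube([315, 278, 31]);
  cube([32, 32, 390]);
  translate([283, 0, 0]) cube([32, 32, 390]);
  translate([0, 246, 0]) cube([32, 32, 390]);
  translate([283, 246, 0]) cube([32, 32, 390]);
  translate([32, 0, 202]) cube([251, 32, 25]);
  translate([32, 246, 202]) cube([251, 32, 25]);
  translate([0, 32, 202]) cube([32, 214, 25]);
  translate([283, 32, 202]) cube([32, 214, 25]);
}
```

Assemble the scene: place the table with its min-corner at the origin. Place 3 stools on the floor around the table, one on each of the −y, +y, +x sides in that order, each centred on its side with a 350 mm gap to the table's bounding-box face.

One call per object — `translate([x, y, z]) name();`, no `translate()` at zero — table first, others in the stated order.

table();
translate([375, -628, 0]) stool();
translate([375, 1094, 0]) stool();
translate([1415, 233, 0]) stool();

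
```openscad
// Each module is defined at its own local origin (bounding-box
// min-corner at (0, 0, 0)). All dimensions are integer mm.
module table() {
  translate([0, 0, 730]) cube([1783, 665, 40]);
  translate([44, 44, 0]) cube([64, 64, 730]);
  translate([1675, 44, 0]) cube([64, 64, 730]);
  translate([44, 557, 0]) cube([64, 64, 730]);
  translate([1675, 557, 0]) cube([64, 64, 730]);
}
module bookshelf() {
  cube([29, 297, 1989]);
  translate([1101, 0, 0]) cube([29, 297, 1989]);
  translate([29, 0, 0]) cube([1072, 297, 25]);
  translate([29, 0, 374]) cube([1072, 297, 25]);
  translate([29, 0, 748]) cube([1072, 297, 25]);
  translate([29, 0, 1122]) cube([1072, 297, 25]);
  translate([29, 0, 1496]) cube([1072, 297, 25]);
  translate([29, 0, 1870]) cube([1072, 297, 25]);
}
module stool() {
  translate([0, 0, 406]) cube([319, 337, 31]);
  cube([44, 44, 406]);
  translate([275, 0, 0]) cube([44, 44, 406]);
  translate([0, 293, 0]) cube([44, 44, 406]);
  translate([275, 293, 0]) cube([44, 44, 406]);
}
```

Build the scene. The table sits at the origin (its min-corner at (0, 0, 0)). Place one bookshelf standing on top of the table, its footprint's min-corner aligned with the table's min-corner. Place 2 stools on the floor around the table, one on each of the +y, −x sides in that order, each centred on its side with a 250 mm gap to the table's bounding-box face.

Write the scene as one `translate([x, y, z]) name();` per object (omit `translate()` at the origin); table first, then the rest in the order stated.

table();
translate([0, 0, 770]) bookshelf();
translate([732, 915, 0]) stool();
translate([-569, 164, 0]) stool();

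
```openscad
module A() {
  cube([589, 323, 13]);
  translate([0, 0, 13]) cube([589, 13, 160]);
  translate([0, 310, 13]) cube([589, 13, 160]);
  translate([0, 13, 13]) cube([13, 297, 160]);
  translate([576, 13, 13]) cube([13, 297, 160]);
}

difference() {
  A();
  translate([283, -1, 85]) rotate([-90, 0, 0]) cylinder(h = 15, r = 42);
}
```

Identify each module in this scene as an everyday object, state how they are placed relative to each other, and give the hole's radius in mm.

A is an open box. The open box has a circular hole through its front wall. The hole's radius is 42 mm.

The subtracted cylinder has r = 42 mm.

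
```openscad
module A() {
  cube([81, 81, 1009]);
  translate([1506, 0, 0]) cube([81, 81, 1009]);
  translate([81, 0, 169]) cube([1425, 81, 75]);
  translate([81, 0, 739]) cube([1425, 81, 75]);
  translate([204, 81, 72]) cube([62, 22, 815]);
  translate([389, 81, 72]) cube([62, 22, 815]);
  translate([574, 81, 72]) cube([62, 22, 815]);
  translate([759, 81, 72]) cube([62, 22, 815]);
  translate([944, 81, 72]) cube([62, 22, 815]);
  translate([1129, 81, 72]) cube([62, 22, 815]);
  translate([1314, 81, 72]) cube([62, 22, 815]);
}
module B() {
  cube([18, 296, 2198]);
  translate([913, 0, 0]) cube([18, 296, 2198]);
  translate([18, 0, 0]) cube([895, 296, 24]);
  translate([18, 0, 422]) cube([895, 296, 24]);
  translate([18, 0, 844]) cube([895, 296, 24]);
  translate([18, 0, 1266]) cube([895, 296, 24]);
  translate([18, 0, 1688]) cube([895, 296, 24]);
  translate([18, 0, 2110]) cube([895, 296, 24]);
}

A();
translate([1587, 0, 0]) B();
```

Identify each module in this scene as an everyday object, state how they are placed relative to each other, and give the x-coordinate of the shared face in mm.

A is a fence section. B is a bookshelf. The bookshelf is against the fence section's +x side, with their −y faces flush. The x-coordinate of the shared face is 1587 mm.

The fence section's +x face and the bookshelf's −x face are both at x = 1587 mm.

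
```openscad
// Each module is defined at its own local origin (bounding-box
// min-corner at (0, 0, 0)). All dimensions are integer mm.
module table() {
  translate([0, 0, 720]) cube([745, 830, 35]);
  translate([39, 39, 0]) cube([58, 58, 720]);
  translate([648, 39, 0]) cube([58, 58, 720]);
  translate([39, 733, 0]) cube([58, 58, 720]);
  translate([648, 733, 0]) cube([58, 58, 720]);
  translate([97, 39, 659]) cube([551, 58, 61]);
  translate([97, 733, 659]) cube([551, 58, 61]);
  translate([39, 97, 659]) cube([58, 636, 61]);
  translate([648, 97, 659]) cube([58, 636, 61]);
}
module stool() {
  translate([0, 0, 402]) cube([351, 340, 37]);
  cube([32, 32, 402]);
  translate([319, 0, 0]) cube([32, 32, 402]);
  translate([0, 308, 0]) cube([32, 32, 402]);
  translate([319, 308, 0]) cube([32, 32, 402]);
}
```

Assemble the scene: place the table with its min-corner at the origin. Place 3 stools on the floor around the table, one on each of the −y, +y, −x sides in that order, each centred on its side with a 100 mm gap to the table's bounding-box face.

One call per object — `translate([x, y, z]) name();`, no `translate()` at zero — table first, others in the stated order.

table();
translate([197, -440, 0]) stool();
translate([197, 930, 0]) stool();
translate([-451, 245, 0]) stool();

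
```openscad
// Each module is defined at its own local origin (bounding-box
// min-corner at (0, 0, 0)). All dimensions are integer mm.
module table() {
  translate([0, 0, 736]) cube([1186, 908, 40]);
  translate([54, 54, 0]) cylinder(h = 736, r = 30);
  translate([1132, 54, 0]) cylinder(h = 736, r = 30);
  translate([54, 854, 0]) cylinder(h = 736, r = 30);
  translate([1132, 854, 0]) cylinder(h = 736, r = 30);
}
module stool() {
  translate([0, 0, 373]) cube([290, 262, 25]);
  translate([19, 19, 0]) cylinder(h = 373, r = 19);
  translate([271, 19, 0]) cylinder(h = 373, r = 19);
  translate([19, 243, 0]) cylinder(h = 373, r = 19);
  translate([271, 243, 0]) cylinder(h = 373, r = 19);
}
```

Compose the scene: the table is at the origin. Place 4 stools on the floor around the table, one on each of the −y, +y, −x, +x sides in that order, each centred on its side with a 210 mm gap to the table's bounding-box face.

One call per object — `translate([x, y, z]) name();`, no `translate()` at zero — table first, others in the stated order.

table();
translate([448, -472, 0]) stool();
translate([448, 1118, 0]) stool();
translate([-500, 323, 0]) stool();
translate([1396, 323, 0]) stool();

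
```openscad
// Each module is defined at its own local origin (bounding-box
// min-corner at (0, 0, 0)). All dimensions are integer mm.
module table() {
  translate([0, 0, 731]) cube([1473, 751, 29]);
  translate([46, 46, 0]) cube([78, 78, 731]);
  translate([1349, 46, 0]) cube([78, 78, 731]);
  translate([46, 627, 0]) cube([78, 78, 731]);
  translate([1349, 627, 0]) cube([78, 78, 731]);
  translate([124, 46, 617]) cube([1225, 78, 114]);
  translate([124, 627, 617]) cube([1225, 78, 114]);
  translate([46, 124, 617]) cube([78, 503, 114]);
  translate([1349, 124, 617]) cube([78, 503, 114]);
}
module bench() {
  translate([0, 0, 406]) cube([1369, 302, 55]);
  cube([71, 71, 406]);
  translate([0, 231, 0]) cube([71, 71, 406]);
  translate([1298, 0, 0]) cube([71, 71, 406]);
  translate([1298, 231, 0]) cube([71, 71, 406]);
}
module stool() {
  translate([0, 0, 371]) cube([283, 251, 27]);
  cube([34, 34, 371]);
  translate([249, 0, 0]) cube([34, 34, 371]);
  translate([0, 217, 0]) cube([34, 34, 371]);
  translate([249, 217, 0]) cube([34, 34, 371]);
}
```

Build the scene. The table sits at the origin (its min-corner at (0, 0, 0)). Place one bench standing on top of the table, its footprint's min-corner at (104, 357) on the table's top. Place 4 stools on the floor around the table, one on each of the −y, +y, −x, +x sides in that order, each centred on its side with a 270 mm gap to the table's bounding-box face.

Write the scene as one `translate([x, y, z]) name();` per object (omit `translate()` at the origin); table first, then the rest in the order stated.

table();
translate([104, 357, 760]) bench();
translate([595, -521, 0]) stool();
translate([595, 1021, 0]) stool();
translate([-553, 250, 0]) stool();
translate([1743, 250, 0]) stool();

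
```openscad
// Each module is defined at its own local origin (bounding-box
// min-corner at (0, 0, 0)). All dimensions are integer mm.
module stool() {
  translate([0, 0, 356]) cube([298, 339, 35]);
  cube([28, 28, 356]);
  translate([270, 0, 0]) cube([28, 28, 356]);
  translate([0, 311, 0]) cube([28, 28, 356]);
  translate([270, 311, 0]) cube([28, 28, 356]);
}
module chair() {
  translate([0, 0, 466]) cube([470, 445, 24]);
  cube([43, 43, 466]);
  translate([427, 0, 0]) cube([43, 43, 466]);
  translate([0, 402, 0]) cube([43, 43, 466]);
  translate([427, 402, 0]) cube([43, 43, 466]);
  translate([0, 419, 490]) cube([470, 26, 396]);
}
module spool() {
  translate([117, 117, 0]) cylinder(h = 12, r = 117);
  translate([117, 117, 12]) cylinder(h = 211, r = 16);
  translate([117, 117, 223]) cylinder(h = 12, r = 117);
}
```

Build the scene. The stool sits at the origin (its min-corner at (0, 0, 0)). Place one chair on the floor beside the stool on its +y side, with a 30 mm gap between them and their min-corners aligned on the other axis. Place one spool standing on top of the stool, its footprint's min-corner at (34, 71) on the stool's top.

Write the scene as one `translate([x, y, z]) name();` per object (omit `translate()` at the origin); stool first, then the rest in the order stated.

stool();
translate([0, 369, 0]) chair();
translate([34, 71, 391]) spool();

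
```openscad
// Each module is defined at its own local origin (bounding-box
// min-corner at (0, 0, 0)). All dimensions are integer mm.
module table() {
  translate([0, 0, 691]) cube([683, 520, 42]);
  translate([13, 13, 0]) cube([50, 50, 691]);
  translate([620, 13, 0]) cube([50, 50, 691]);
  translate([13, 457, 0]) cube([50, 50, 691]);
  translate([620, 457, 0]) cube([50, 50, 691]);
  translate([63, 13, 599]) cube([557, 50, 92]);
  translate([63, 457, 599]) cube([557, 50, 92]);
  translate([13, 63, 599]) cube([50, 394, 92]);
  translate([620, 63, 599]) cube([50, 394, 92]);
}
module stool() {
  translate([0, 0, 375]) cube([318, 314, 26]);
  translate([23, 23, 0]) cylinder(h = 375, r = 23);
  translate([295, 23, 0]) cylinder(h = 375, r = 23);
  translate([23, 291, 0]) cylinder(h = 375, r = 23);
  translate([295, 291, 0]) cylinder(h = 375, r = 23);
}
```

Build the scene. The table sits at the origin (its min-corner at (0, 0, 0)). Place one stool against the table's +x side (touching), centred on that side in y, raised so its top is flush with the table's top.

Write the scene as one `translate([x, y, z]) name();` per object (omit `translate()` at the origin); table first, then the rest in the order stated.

table();
translate([683, 103, 332]) stool();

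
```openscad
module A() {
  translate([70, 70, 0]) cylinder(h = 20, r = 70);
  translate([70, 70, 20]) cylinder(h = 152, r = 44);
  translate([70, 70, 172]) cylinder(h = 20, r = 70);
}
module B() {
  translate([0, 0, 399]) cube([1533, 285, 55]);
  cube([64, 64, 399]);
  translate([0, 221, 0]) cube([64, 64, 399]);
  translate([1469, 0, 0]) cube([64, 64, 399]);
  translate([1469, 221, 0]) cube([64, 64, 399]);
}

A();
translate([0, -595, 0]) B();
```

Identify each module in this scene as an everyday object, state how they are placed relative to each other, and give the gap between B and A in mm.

The bench's nearest face is 310 mm from the spool's −y face.

A is a spool. B is a bench. The bench is on the floor beside the spool on its −y side. The gap between the bench and the spool is 310 mm.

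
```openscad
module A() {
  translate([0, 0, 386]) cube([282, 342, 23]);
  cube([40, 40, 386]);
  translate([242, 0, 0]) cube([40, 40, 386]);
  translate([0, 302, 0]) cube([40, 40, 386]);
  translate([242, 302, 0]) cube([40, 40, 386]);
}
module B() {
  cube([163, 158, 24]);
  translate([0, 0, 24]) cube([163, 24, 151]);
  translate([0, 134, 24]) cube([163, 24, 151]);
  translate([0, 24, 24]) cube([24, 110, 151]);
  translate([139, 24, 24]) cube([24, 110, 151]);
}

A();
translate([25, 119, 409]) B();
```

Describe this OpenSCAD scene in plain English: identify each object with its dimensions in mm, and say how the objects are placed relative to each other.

A is a four-legged stool. The seat is 282×342 mm, 23 mm thick, top at z = 409 mm. It stands on four square legs, each 40×40 mm in cross-section, from z = 0 to the seat underside, each flush with a corner of the seat.

B is an open-topped rectangular box: outside dimensions 163×158×175 mm, with a uniform wall and base thickness of 24 mm. The base is a full 163×158 slab on the floor; four walls sit on top of the base. The front and back walls (the −y and +y sides) span the full width; the two side walls fit between them.

The open box is on top of the stool.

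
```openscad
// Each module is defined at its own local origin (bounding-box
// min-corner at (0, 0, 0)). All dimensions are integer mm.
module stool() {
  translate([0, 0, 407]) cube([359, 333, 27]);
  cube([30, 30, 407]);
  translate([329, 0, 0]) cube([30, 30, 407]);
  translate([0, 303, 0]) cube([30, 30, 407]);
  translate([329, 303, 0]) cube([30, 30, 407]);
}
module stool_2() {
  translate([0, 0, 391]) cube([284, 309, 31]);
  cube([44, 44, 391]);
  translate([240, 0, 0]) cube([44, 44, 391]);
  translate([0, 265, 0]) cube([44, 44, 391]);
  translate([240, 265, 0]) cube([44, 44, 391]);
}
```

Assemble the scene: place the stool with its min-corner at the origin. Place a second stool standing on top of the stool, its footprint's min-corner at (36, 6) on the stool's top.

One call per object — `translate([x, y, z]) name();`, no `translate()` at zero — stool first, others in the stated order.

stool();
translate([36, 6, 434]) stool_2();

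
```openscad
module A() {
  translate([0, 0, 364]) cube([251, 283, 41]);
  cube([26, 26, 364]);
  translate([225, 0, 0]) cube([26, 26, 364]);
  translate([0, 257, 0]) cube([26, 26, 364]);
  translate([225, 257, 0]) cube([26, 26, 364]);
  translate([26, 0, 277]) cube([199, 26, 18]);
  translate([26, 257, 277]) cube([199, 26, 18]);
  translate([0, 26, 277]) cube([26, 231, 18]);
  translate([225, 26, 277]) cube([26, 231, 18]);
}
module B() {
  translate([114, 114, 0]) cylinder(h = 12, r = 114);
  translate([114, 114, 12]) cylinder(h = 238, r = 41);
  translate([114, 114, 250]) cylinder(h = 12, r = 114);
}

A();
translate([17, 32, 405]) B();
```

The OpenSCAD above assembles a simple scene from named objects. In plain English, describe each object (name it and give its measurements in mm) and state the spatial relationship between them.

A is a four-legged stool. The seat is 251×283 mm, 41 mm thick, top at z = 405 mm. It stands on four square legs, each 26×26 mm in cross-section, from z = 0 to the seat underside, each flush with a corner of the seat. Four stretchers, 26 mm wide and 18 mm tall, connect adjacent legs with their undersides at z = 277 mm, each running between the inner faces of the legs it joins and aligned with the legs' outer faces on the other axis.

B is a spool: two coaxial disc flanges of radius 114 mm and thickness 12 mm, joined by a core cylinder of radius 41 mm and height 238 mm. The lower flange rests on z = 0 and the three cylinders share a vertical axis.

The spool is on top of the stool.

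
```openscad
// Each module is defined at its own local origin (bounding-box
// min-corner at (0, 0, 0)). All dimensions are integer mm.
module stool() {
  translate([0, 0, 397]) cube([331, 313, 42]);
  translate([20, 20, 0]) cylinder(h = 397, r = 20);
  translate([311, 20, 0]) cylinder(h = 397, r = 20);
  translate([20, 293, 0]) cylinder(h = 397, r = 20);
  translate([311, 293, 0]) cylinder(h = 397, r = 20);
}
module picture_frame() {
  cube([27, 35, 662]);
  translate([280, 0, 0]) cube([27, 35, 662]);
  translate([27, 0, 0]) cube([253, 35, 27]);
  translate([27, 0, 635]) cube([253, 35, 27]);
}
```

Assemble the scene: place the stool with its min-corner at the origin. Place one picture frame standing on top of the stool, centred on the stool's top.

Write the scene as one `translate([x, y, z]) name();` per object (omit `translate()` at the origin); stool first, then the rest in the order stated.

stool();
translate([12, 139, 439]) picture_frame();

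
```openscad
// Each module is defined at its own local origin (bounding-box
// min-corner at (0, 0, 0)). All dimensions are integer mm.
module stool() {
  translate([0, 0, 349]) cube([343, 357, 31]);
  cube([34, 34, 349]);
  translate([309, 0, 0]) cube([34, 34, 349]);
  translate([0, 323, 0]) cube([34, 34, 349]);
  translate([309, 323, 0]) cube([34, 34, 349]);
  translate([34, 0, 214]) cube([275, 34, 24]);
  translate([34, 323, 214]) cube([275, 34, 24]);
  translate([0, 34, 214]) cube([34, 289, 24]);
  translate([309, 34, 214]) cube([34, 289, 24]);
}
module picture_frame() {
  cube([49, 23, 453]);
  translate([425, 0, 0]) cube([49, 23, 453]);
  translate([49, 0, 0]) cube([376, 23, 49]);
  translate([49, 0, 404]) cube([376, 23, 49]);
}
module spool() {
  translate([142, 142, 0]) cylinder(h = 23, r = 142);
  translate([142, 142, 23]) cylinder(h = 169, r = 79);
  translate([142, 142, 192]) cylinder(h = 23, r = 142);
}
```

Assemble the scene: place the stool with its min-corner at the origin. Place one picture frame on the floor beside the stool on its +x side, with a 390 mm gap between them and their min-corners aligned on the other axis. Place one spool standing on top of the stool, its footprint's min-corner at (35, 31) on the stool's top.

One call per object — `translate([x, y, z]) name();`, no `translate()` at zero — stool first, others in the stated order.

stool();
translate([733, 0, 0]) picture_frame();
translate([35, 31, 380]) spool();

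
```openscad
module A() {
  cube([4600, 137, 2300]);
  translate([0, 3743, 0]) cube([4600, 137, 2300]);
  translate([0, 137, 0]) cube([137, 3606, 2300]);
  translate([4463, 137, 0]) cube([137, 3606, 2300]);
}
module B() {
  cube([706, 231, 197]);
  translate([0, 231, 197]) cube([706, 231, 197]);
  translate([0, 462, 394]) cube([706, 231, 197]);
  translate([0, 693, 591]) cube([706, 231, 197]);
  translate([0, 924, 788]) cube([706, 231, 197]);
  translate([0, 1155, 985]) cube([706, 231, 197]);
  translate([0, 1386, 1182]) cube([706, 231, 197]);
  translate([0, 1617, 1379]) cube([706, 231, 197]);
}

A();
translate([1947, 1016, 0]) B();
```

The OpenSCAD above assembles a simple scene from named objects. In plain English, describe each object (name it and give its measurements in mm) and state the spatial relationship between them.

A is a box-shaped house frame (walls only): outside footprint 4600×3880 mm, wall height 2300 mm, wall thickness 137 mm. The two y-facing walls run the full x-width; the two x-facing walls fit between the inner faces of the y-facing walls.

B is a straight staircase of 8 solid steps. Each step is 706 mm wide (x), 231 mm deep (y, the going) and 197 mm tall (the rise). The first step rests on the floor; each subsequent step sits one going further in +y and one rise higher in +z, directly behind and above the previous step with no overlap.

The staircase sits inside the house frame, centred.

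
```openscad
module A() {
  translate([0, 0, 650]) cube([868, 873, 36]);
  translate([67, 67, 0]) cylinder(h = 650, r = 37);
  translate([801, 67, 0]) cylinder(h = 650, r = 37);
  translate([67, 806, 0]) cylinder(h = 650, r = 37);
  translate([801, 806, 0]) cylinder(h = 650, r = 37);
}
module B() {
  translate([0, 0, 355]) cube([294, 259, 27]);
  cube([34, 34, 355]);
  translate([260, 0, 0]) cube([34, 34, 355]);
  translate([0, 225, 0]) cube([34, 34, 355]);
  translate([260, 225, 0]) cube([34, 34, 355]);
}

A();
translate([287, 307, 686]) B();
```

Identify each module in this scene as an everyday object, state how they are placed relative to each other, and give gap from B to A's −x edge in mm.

The stool's min-x is at 287; the table's min-x is 0; gap = 287 mm.

A is a table. B is a stool. The stool is on top of the table, centred. The gap from the stool to the table's −x edge is 287 mm.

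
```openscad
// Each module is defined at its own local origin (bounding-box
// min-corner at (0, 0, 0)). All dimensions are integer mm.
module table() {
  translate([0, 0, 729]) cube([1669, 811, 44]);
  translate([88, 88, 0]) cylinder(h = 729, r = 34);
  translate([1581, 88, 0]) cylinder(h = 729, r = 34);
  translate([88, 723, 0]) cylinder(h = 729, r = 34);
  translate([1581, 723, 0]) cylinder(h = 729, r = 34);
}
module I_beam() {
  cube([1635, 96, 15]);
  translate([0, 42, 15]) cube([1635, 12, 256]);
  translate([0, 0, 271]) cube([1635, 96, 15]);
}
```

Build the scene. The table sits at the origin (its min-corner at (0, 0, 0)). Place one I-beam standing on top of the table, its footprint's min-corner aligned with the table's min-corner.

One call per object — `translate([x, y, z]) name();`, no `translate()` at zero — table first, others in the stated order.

table();
translate([0, 0, 773]) I_beam();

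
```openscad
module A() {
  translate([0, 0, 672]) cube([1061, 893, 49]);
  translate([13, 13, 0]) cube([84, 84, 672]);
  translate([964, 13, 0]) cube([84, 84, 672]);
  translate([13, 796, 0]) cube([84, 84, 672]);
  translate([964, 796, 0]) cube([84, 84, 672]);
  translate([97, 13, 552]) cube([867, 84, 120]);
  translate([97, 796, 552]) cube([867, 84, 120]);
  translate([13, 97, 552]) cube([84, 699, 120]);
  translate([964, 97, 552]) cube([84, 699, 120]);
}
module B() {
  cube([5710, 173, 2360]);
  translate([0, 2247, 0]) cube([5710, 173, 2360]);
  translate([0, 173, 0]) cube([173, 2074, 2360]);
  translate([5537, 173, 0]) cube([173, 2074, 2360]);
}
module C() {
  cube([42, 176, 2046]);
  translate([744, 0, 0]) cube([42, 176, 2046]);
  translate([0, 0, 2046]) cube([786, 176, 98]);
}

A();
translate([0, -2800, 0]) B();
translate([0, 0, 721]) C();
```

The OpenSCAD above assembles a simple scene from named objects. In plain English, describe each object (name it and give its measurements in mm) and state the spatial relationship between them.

A is a table with a 1061×893 mm rectangular top, 49 mm thick, top surface at z = 721 mm, supported by four 84×84 mm square legs, each inset 13 mm from the nearest pair of top edges, running from the floor. Four apron rails, 84 mm thick and 120 mm tall, run between adjacent legs with their top edges flush with the underside of the top and their outer faces flush with the legs' outer faces.

B is the wall frame of a small rectangular building: four walls, each 2360 mm tall and 173 mm thick, enclosing a footprint 5710 mm (x) by 2420 mm (y) outside-to-outside, with no floor or roof. The front and back walls (the −y and +y sides) span the full width; the two side walls fit between them.

C is a door frame. The clear opening is 702 mm wide and 2046 mm high. Two 42 mm wide jambs, 176 mm deep, stand either side of the opening from the floor to the top of the opening. A 98 mm thick head sits across the top of both jambs, spanning the full outside width of the frame.

The house frame is on the floor beside the table on its −y side. The door frame is on top of the table.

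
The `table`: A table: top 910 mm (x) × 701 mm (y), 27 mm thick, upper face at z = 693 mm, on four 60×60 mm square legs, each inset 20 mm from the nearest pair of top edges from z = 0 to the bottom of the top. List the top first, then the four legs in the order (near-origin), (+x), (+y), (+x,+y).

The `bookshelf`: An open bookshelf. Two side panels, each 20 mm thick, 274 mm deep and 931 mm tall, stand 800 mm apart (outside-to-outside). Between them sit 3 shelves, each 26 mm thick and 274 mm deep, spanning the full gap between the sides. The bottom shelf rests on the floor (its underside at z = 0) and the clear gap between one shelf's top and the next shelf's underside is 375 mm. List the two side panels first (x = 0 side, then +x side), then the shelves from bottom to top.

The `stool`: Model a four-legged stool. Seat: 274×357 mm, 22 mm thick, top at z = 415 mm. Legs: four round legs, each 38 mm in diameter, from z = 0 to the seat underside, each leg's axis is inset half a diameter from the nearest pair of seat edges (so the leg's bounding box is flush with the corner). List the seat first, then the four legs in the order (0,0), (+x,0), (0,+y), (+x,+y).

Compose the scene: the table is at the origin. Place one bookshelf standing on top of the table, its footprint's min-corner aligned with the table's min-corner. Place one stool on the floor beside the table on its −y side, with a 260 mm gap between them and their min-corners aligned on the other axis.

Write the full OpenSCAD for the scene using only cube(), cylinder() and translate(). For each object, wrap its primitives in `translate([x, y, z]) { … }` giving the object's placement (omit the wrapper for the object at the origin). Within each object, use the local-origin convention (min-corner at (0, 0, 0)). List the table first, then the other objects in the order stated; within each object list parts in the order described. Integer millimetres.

translate([0, 0, 666]) cube([910, 701, 27]);
translate([20, 20, 0]) cube([60, 60, 666]);
translate([830, 20, 0]) cube([60, 60, 666]);
translate([20, 621, 0]) cube([60, 60, 666]);
translate([830, 621, 0]) cube([60, 60, 666]);
translate([0, 0, 693]) {
  cube([20, 274, 931]);
  translate([780, 0, 0]) cube([20, 274, 931]);
  translate([20, 0, 0]) cube([760, 274, 26]);
  translate([20, 0, 401]) cube([760, 274, 26]);
  translate([20, 0, 802]) cube([760, 274, 26]);
}
translate([0, -617, 0]) {
  translate([0, 0, 393]) cube([274, 357, 22]);
  translate([19, 19, 0]) cylinder(h = 393, r = 19);
  translate([255, 19, 0]) cylinder(h = 393, r = 19);
  translate([19, 338, 0]) cylinder(h = 393, r = 19);
  translate([255, 338, 0]) cylinder(h = 393, r = 19);
}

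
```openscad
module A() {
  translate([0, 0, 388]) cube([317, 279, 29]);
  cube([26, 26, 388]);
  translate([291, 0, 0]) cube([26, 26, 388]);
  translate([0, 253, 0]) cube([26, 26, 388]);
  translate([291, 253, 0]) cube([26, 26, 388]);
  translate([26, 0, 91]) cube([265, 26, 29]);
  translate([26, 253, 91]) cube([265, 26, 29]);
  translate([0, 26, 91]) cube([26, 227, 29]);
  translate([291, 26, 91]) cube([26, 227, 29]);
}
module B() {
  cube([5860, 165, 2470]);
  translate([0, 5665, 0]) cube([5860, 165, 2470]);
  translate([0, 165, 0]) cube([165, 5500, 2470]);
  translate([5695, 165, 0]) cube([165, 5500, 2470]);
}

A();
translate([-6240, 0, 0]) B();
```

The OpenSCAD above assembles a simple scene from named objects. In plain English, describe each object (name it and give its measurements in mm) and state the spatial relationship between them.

A is a simple wooden stool: a rectangular seat 317 mm (x) by 279 mm (y), 29 mm thick, top face at z = 417 mm, on four square legs, each 26×26 mm in cross-section. The legs rest on z = 0, each flush with a corner of the seat. Four stretchers, 26 mm wide and 29 mm tall, connect adjacent legs with their undersides at z = 91 mm, each running between the inner faces of the legs it joins and aligned with the legs' outer faces on the other axis.

B is a box-shaped house frame (walls only): outside footprint 5860×5830 mm, wall height 2470 mm, wall thickness 165 mm. The two y-facing walls run the full x-width; the two x-facing walls fit between the inner faces of the y-facing walls.

The house frame is on the floor beside the stool on its −x side.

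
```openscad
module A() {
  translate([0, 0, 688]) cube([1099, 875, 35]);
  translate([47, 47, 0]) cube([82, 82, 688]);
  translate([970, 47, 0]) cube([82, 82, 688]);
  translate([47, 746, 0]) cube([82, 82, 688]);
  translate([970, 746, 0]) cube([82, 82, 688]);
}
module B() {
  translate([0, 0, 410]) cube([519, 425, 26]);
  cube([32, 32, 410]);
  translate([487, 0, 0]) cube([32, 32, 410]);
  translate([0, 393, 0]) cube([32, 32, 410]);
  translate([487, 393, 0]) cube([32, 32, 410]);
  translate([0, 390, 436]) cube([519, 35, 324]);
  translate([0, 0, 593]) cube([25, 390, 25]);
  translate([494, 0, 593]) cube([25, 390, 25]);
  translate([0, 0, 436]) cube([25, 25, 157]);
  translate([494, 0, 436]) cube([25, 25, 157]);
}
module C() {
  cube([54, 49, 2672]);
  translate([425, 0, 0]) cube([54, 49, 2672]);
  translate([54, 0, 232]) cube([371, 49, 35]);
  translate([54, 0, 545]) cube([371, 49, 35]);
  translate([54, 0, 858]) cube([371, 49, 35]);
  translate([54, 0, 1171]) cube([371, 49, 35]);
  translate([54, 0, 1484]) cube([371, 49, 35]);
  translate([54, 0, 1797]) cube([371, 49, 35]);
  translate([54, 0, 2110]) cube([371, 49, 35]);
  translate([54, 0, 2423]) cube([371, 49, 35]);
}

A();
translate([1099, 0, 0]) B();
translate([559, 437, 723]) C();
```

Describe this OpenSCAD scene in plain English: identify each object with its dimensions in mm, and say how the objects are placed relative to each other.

A is a rectangular dining table. The top is 1099×875×35 mm with its upper surface at z = 723 mm. It stands on four 82×82 mm square legs, each inset 47 mm from the nearest pair of top edges, running from the floor to the underside of the top.

B is a chair. The seat is a 519×425×26 mm slab with its top at z = 436 mm, on four 32×32 mm corner legs (flush with the seat edges, standing on z = 0). A flat backrest 35 mm thick, 324 mm tall, spans the full seat width and rises from the seat top along its +y edge, rear face flush with the rear of the seat. Two armrests of 25×25 mm section run along each side from the seat's front edge to the front of the backrest, top faces 182 mm above the seat top and outer faces flush with the seat's x-edges; a 25×25 mm post under the front of each armrest stands on the seat at the front corner.

C is a straight ladder. Two 54×49 mm vertical rails, 2672 mm tall, stand 479 mm apart (outside-to-outside) with their front faces coplanar on the −y side. 8 rungs, each 49 mm deep and 35 mm tall, span between the inner faces of the rails, front faces flush with the rails. The lowest rung's underside is at z = 232 mm and rungs are spaced 313 mm apart (underside to underside).

The chair is against the table's +x side, with their −y faces flush. The ladder is on top of the table.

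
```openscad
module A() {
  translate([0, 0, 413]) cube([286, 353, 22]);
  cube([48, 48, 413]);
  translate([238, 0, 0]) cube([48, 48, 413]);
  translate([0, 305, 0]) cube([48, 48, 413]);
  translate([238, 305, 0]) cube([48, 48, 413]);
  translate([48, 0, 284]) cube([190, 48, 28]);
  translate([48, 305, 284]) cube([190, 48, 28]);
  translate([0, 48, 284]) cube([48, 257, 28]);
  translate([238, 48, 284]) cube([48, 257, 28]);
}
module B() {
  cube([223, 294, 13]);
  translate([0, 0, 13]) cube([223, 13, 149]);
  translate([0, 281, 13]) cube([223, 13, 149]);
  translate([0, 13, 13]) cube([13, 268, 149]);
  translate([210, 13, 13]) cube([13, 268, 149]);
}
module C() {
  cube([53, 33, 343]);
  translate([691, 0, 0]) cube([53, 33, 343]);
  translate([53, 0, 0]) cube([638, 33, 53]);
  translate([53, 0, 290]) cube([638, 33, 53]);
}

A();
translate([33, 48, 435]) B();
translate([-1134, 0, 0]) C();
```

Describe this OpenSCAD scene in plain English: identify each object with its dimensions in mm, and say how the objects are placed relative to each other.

A is a four-legged stool. The seat is a 286×353×22 mm slab whose top surface is at z = 435 mm; four square legs, each 48×48 mm in cross-section, run from the floor (z = 0) to the underside of the seat, each flush with a corner of the seat. Four stretchers, 48 mm wide and 28 mm tall, connect adjacent legs with their undersides at z = 284 mm, each running between the inner faces of the legs it joins and aligned with the legs' outer faces on the other axis.

B is an open storage box with external size 223×294×162 mm and wall thickness 13 mm (the base is also 13 mm thick). The base covers the whole footprint; the four walls stand on the base, with the y-facing walls full-width and the x-facing walls fitting between their inner faces.

C is a picture frame with a 638×237 mm rectangular opening (x by z) and a uniform 53 mm border on every side. Frame depth is 33 mm along y. It is built from two vertical stiles running the full outside height and two horizontal rails spanning the gap between the stiles.

The open box is on top of the stool. The picture frame is on the floor beside the stool on its −x side.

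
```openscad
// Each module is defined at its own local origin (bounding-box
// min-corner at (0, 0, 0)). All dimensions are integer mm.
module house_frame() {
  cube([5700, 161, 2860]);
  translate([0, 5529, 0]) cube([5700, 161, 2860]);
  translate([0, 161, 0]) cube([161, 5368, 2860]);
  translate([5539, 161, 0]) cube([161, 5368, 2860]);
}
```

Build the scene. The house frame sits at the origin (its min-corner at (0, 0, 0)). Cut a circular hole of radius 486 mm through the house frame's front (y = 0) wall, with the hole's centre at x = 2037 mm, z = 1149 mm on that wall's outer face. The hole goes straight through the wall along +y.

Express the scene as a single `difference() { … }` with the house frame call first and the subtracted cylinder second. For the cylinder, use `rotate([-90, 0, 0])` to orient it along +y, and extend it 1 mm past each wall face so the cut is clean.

difference() {
  house_frame();
  translate([2037, -1, 1149]) rotate([-90, 0, 0]) cylinder(h = 163, r = 486);
}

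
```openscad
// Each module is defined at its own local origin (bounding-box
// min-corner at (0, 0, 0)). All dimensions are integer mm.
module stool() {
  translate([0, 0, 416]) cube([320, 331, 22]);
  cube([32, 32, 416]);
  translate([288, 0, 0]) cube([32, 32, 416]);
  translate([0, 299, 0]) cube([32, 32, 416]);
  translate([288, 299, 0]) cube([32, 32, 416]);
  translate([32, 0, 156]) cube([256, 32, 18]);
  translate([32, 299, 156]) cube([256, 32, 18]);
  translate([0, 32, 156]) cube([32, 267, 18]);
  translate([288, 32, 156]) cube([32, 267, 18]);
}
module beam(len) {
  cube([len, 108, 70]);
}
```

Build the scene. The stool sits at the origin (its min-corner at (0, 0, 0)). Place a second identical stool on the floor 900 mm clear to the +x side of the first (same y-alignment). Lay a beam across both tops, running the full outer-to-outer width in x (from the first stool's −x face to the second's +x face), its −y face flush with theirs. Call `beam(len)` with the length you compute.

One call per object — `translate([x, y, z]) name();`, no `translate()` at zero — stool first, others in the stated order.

stool();
translate([1220, 0, 0]) stool();
translate([0, 0, 438]) beam(1540);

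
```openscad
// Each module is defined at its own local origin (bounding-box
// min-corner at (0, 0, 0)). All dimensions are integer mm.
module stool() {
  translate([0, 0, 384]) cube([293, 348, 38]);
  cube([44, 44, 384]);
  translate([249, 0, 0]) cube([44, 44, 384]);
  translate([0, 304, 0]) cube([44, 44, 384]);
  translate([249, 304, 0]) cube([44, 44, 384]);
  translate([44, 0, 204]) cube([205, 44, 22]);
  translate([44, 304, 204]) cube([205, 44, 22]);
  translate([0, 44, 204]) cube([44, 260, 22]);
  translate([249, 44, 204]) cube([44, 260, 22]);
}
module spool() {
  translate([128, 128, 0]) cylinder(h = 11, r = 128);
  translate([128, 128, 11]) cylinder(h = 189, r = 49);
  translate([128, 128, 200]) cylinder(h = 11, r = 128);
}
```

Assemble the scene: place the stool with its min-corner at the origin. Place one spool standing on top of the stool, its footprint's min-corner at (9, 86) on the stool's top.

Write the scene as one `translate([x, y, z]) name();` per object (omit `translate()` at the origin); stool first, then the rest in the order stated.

stool();
translate([9, 86, 422]) spool();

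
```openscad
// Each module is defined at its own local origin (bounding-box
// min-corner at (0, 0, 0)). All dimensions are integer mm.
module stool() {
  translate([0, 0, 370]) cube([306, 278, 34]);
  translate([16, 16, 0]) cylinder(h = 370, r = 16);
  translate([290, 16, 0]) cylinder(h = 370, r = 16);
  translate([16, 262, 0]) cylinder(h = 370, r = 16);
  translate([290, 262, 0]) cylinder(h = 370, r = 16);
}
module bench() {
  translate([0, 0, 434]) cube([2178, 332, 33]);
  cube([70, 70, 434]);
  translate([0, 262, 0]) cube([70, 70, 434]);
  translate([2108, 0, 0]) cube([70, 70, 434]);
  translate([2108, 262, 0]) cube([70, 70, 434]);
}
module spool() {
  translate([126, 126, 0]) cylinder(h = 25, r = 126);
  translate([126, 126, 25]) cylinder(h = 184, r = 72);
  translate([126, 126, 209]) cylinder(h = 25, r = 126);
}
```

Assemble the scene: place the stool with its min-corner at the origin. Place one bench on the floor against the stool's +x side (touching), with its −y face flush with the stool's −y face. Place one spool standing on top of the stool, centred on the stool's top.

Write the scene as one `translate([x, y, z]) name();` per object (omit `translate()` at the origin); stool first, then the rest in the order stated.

stool();
translate([306, 0, 0]) bench();
translate([27, 13, 404]) spool();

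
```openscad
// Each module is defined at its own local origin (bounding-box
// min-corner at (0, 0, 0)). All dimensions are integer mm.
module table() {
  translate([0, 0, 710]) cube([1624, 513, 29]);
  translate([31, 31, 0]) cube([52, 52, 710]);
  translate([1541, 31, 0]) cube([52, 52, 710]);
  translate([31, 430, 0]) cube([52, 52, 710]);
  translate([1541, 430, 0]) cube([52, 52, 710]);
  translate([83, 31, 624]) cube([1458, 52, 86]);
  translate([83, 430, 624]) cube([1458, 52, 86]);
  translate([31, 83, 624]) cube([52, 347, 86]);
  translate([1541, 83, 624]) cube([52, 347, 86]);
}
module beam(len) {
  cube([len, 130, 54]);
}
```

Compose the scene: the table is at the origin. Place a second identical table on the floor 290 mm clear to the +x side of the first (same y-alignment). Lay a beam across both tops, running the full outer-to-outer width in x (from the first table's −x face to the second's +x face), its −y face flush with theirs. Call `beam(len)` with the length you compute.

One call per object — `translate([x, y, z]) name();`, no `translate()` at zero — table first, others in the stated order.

table();
translate([1914, 0, 0]) table();
translate([0, 0, 739]) beam(3538);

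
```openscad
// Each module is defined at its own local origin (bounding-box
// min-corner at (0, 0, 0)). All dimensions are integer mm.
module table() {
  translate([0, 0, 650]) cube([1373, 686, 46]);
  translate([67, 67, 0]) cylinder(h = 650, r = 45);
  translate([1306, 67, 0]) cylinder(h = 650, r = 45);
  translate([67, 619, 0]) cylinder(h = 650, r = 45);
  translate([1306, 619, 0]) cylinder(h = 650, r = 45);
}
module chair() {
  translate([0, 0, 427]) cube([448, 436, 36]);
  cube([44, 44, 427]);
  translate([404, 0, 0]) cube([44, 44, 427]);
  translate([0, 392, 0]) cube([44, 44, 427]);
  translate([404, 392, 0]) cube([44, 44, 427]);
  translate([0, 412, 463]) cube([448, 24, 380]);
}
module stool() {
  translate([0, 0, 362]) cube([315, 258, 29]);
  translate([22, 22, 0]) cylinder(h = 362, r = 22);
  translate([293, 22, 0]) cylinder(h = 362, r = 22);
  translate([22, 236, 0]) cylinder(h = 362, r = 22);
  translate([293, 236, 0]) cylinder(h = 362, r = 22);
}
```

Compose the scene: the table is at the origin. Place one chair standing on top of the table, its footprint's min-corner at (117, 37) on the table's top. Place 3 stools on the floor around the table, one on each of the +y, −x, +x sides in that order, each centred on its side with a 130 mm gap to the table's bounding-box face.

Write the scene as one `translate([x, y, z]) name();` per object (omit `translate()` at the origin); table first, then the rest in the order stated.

table();
translate([117, 37, 696]) chair();
translate([529, 816, 0]) stool();
translate([-445, 214, 0]) stool();
translate([1503, 214, 0]) stool();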